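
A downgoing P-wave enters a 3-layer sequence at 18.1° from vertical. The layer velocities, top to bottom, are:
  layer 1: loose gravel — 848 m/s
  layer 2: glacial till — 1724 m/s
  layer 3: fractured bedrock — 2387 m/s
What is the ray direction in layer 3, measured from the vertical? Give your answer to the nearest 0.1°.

61.0°

Snell's law across each interface conserves sin θ / V, so sin θ_3 = V_3·sin θ₁/V₁.
sin θ_3 = 2387 × sin 18.1° / 848 = 0.8745.
θ_3 = arcsin 0.8745 = 60.99°.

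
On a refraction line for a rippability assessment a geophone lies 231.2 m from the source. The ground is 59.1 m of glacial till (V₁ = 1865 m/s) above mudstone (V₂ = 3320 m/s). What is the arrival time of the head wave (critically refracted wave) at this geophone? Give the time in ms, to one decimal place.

122.1 ms

t = x/V₂ + 2h·√(V₂²−V₁²)/(V₁V₂).
√(V₂²−V₁²) = √(3320²−1865²) = 2746.7 m/s; delay term = 2·59.1·2746.7/(1865·3320) = 0.05243 s.
t = 231.2/3320 + 0.05243 = 0.12207 s.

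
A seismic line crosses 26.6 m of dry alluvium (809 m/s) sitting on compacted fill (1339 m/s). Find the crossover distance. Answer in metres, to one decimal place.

107.1 m

x_cross = 2h·√((V₂+V₁)/(V₂−V₁)).
(V₂+V₁)/(V₂−V₁) = (1339+809)/(1339−809) = 4.0528; √ = 2.0132.
x_cross = 2·26.6·2.0132 = 107.10 m.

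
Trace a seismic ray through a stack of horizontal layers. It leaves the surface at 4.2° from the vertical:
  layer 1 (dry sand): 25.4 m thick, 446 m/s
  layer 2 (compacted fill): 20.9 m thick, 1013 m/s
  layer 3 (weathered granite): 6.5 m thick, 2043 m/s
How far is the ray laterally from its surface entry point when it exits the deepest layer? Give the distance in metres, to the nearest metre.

8 m

Apply Snell's law at each interface; in layer i the horizontal offset is hᵢ·tan θᵢ.
Layer 1: θ = 4.20°; offset = 25.4·tan 4.20° = 1.865 m.
Layer 2: sin θ = 1013·sin 4.2°/446 = 0.1663, θ = 9.58°; offset = 20.9·tan 9.58° = 3.526 m.
Layer 3: sin θ = 2043·sin 4.2°/446 = 0.3355, θ = 19.60°; offset = 6.5·tan 19.60° = 2.315 m.
Summing the layer offsets gives 7.706 m.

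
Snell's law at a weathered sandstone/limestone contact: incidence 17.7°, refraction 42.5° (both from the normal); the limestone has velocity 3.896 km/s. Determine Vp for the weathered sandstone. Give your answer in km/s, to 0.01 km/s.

1.75 km/s

Snell's law: sin 17.7°/V₁ = sin 42.5°/V₂.
V₁ = V₂·sin 17.7°/sin 42.5° = 3.896 × 0.4500 = 1.75 km/s.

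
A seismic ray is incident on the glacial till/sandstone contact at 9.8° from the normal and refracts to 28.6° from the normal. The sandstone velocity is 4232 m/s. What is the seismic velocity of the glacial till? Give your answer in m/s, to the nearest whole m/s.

Snell's law: sin 9.8°/V₁ = sin 28.6°/V₂.
V₁ = V₂·sin 9.8°/sin 28.6° = 4232 × 0.3556 = 1504.78 m/s.

1505 m/s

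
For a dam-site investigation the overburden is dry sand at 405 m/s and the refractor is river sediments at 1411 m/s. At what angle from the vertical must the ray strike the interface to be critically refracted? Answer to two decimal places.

16.68°

At critical incidence the refracted ray runs along the interface (θ₂ = 90°), so sin θ_c = V₁/V₂.
θ_c = arcsin(405/1411) = arcsin 0.2870 = 16.68°.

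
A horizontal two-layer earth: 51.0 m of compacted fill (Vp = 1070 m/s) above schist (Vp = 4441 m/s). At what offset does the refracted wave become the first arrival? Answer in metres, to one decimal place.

130.4 m

θ_c = arcsin(1070/4441) = 13.94°, so cos θ_c = 0.9705 and tᵢ = 2h cos θ_c/V₁ = 0.0925 s.
At crossover x/V₁ = x/V₂ + tᵢ ⇒ x = tᵢ/(1/V₁ − 1/V₂) = 0.09252/(9.3458e-04 − 2.2517e-04) = 130.42 m.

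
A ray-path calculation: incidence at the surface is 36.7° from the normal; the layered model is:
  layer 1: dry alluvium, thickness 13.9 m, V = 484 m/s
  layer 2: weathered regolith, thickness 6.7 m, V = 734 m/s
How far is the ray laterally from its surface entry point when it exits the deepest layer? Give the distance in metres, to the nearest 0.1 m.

24.7 m

Apply Snell's law at each interface; in layer i the horizontal offset is hᵢ·tan θᵢ.
Layer 1: θ = 36.70°; offset = 13.9·tan 36.70° = 10.361 m.
Layer 2: sin θ = 734·sin 36.7°/484 = 0.9063, θ = 65.00°; offset = 6.7·tan 65.00° = 14.369 m.
Summing the layer offsets gives 24.730 m.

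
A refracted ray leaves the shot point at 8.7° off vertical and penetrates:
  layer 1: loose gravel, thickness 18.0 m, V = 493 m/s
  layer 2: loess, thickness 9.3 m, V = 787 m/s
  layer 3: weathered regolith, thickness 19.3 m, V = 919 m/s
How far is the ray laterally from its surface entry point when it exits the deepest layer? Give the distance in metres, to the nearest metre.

11 m

Apply Snell's law at each interface; in layer i the horizontal offset is hᵢ·tan θᵢ.
Layer 1: θ = 8.70°; offset = 18.0·tan 8.70° = 2.754 m.
Layer 2: sin θ = 787·sin 8.7°/493 = 0.2415, θ = 13.97°; offset = 9.3·tan 13.97° = 2.314 m.
Layer 3: sin θ = 919·sin 8.7°/493 = 0.2820, θ = 16.38°; offset = 19.3·tan 16.38° = 5.672 m.
Total horizontal offset = 10.741 m.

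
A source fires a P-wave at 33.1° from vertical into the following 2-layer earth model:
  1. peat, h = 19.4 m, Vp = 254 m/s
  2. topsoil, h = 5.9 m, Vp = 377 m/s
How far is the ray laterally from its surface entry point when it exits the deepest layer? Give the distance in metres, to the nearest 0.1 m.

20.8 m

p = sin θ₁/V₁ = sin 33.1°/254 = 2.1500e-03 s/m is conserved through the stack.
Layer 1: θ = 33.10°; offset = 19.4·tan 33.10° = 12.647 m.
Layer 2: sin θ = p·377 = 0.8106 → θ = 54.15°; offset = 5.9·tan 54.15° = 8.166 m.
Summing the layer offsets gives 20.812 m.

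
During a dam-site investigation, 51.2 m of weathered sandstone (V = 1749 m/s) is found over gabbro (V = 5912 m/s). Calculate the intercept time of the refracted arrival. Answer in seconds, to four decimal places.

0.0559 s

θ_c = arcsin(V₁/V₂) = arcsin(1749/5912) = 17.21°; cos θ_c = 0.9552.
tᵢ = 2h·cos θ_c / V₁ = 2·51.2·0.9552 / 1749 = 0.05593 s.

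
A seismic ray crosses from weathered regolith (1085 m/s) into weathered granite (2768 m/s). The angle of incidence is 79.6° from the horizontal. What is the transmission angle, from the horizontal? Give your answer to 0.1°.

62.6°

Angle from the normal: 90° − 79.6° = 10.4°.
Snell's law: sin θ₂ = (V₂/V₁)·sin θ₁ = (2768/1085)·sin 10.4° = 0.4605.
θ₂ = arcsin 0.4605 = 27.42° from the normal.
From the interface: 90° − 27.42° = 62.58°.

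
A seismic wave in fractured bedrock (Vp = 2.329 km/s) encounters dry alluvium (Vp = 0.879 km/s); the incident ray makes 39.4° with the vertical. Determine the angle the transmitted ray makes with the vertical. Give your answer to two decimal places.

13.86°

sin θ₁/V₁ = sin θ₂/V₂ ⇒ sin θ₂ = 0.879·sin 39.4°/2.329 = 0.879·0.6347/2.329 = 0.2396.
θ₂ = arcsin 0.2396 = 13.86° from the normal.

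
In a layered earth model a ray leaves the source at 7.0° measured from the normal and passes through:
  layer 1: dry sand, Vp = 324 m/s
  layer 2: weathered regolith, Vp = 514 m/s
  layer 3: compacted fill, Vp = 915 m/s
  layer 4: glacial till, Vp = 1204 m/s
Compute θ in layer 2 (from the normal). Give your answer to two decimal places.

Ray parameter p = sin 7.0° / 324 = 3.7614e-04 s/m.
sin θ_2 = p·V_2 = 3.7614e-04 × 514 = 0.1933.
θ_2 = arcsin 0.1933 = 11.15°.

11.15°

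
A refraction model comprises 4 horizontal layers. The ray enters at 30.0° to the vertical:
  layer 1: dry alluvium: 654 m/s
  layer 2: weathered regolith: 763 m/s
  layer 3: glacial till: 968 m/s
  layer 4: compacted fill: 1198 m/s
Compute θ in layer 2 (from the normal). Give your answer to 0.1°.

Snell's law across each interface conserves sin θ / V, so sin θ_2 = V_2·sin θ₁/V₁.
sin θ_2 = 763 × sin 30.0° / 654 = 0.5833.
θ_2 = arcsin 0.5833 = 35.69°.

35.7°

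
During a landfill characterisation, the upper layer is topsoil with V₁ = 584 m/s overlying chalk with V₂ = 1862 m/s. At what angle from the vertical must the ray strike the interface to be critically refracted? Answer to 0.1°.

18.3°

Critical incidence: sin θ_c = V₁/V₂ = 584/1862 = 0.3136.
θ_c = arcsin 0.3136 = 18.28°.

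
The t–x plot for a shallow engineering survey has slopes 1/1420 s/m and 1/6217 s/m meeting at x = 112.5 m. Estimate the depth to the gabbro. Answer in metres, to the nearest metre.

45 m

h = (x_cross/2)·√((V₂−V₁)/(V₂+V₁)).
(V₂−V₁)/(V₂+V₁) = (6217−1420)/(6217+1420) = 0.6281; √ = 0.7925.
h = (112.5/2)·0.7925 = 44.58 m.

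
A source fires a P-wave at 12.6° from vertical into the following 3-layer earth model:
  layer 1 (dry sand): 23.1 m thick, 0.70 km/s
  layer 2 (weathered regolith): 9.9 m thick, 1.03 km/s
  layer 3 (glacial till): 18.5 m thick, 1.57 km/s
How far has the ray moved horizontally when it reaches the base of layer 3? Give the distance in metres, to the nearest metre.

Apply Snell's law at each interface; in layer i the horizontal offset is hᵢ·tan θᵢ.
Layer 1: θ = 12.60°; offset = 23.1·tan 12.60° = 5.163 m.
Layer 2: sin θ = 1.03·sin 12.6°/0.70 = 0.3210, θ = 18.72°; offset = 9.9·tan 18.72° = 3.355 m.
Layer 3: sin θ = 1.57·sin 12.6°/0.70 = 0.4893, θ = 29.29°; offset = 18.5·tan 29.29° = 10.378 m.
Summing the layer offsets gives 18.897 m.

19 m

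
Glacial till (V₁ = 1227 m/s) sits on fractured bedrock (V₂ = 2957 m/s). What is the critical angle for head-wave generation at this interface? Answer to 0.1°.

At critical incidence the refracted ray runs along the interface (θ₂ = 90°), so sin θ_c = V₁/V₂.
θ_c = arcsin(1227/2957) = arcsin 0.4149 = 24.52°.

24.5°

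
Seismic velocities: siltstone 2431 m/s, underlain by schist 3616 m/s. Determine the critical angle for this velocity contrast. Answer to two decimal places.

42.24°

Critical incidence: sin θ_c = V₁/V₂ = 2431/3616 = 0.6723.
θ_c = arcsin 0.6723 = 42.24°.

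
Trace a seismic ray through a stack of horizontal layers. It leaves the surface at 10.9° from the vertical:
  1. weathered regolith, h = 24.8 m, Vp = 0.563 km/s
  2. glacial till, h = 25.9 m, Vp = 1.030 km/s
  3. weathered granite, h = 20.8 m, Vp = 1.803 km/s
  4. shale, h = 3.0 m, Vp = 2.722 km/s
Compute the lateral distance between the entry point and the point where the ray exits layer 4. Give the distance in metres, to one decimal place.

Apply Snell's law at each interface; in layer i the horizontal offset is hᵢ·tan θᵢ.
Layer 1: θ = 10.90°; offset = 24.8·tan 10.90° = 4.776 m.
Layer 2: sin θ = 1.030·sin 10.9°/0.563 = 0.3459, θ = 20.24°; offset = 25.9·tan 20.24° = 9.550 m.
Layer 3: sin θ = 1.803·sin 10.9°/0.563 = 0.6056, θ = 37.27°; offset = 20.8·tan 37.27° = 15.828 m.
Layer 4: sin θ = 2.722·sin 10.9°/0.563 = 0.9142, θ = 66.10°; offset = 3.0·tan 66.10° = 6.769 m.
Total horizontal offset = 36.923 m.

36.9 m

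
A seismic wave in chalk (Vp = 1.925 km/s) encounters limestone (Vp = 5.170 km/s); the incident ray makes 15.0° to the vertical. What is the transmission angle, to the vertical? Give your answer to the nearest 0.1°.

sin θ₁/V₁ = sin θ₂/V₂ ⇒ sin θ₂ = 5.170·sin 15.0°/1.925 = 5.170·0.2588/1.925 = 0.6951.
θ₂ = arcsin 0.6951 = 44.04° from the normal.

44.0°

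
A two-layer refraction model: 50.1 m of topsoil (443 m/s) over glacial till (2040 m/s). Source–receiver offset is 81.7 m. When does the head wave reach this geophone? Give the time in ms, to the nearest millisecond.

261 ms

t = x/V₂ + 2h·√(V₂²−V₁²)/(V₁V₂).
√(V₂²−V₁²) = √(2040²−443²) = 1991.3 m/s; delay term = 2·50.1·1991.3/(443·2040) = 0.22079 s.
t = 81.7/2040 + 0.22079 = 0.26084 s.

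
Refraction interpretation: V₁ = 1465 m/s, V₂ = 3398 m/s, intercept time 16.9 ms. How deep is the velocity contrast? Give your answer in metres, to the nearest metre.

14 m

h = tᵢ·V₁·V₂ / (2·√(V₂²−V₁²)).
√(V₂²−V₁²) = √(3398² − 1465²) = 3066.0 m/s.
h = 0.0169 s × 1465 × 3398 / (2 × 3066.0) = 13.72 m.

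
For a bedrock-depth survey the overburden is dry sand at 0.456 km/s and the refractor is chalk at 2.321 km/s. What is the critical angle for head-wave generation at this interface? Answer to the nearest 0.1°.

11.3°

At critical incidence the refracted ray runs along the interface (θ₂ = 90°), so sin θ_c = V₁/V₂.
θ_c = arcsin(0.456/2.321) = arcsin 0.1965 = 11.33°.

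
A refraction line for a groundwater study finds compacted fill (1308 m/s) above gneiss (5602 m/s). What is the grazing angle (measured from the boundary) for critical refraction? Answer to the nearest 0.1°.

Critical incidence: sin θ_c = V₁/V₂ = 1308/5602 = 0.2335.
θ_c = arcsin 0.2335 = 13.50°.
Measured from the interface: 90° − 13.50° = 76.50°.

76.5°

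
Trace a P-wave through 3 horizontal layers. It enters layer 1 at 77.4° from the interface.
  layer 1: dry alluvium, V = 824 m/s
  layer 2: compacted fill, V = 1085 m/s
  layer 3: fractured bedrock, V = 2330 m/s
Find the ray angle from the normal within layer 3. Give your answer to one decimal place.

From the normal: θ₁ = 90° − 77.4° = 12.6°.
Snell's law across each interface conserves sin θ / V, so sin θ_3 = V_3·sin θ₁/V₁.
sin θ_3 = 2330 × sin 12.6° / 824 = 0.6168.
θ_3 = 38.09° from the vertical.

38.1°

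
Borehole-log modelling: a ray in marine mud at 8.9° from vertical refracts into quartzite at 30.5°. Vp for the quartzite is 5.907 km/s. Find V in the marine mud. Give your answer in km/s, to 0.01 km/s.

1.80 km/s

Snell's law: sin 8.9°/V₁ = sin 30.5°/V₂.
V₁ = V₂·sin 8.9°/sin 30.5° = 5.907 × 0.3048 = 1.80 km/s.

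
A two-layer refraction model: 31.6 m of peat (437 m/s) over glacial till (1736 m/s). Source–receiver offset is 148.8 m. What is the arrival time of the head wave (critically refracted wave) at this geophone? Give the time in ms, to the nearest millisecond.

t = x/V₂ + 2h·√(V₂²−V₁²)/(V₁V₂).
√(V₂²−V₁²) = √(1736²−437²) = 1680.1 m/s; delay term = 2·31.6·1680.1/(437·1736) = 0.13997 s.
t = 148.8/1736 + 0.13997 = 0.22568 s.

226 ms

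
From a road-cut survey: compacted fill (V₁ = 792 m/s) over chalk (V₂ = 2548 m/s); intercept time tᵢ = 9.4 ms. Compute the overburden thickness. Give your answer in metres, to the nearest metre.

4 m

h = tᵢ·V₁·V₂ / (2·√(V₂²−V₁²)).
√(V₂²−V₁²) = √(2548² − 792²) = 2421.8 m/s.
h = 0.0094 s × 792 × 2548 / (2 × 2421.8) = 3.92 m.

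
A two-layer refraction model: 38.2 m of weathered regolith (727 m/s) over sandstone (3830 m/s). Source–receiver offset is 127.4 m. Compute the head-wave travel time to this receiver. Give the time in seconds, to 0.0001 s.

t = x/V₂ + 2h·√(V₂²−V₁²)/(V₁V₂).
√(V₂²−V₁²) = √(3830²−727²) = 3760.4 m/s; delay term = 2·38.2·3760.4/(727·3830) = 0.10318 s.
t = 127.4/3830 + 0.10318 = 0.13644 s.

0.1364 s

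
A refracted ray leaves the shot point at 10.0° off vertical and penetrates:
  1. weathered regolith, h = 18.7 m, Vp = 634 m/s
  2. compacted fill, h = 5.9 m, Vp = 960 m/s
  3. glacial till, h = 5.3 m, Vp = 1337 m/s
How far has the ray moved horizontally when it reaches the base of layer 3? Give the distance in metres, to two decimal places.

6.99 m

Apply Snell's law at each interface; in layer i the horizontal offset is hᵢ·tan θᵢ.
Layer 1: θ = 10.00°; offset = 18.7·tan 10.00° = 3.2973 m.
Layer 2: sin θ = 960·sin 10.0°/634 = 0.2629, θ = 15.24°; offset = 5.9·tan 15.24° = 1.6079 m.
Layer 3: sin θ = 1337·sin 10.0°/634 = 0.3662, θ = 21.48°; offset = 5.3·tan 21.48° = 2.0857 m.
Σ offsets = 6.9909 m.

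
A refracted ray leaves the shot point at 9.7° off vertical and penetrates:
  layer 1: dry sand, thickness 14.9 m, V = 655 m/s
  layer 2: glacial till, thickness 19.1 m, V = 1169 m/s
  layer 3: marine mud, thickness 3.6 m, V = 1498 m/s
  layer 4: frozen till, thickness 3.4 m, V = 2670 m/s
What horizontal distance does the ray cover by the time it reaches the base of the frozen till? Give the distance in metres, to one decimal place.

13.3 m

Apply Snell's law at each interface; in layer i the horizontal offset is hᵢ·tan θᵢ.
Layer 1: θ = 9.70°; offset = 14.9·tan 9.70° = 2.547 m.
Layer 2: sin θ = 1169·sin 9.7°/655 = 0.3007, θ = 17.50°; offset = 19.1·tan 17.50° = 6.022 m.
Layer 3: sin θ = 1498·sin 9.7°/655 = 0.3853, θ = 22.66°; offset = 3.6·tan 22.66° = 1.503 m.
Layer 4: sin θ = 2670·sin 9.7°/655 = 0.6868, θ = 43.38°; offset = 3.4·tan 43.38° = 3.213 m.
Σ offsets = 13.285 m.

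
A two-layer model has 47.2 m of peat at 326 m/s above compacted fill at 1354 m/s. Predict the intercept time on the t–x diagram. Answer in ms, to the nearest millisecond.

tᵢ = 2h·√(V₂²−V₁²)/(V₁V₂).
√(V₂²−V₁²) = √(1354²−326²) = 1314.2 m/s.
tᵢ = 2·47.2·1314.2/(326·1354) = 0.28105 s.

281 ms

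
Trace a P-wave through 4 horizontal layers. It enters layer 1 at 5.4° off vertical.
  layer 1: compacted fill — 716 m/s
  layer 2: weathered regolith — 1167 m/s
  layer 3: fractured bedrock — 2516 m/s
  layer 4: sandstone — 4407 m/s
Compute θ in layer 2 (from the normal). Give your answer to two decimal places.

Snell's law across each interface conserves sin θ / V, so sin θ_2 = V_2·sin θ₁/V₁.
sin θ_2 = 1167 × sin 5.4° / 716 = 0.1534.
θ_2 = arcsin 0.1534 = 8.82°.

8.82°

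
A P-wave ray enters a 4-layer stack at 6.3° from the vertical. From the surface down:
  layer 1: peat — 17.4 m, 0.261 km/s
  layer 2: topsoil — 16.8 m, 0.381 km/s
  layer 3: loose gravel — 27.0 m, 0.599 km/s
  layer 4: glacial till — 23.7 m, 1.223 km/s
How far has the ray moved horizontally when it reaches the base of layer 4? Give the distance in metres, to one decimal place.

25.9 m

Apply Snell's law at each interface; in layer i the horizontal offset is hᵢ·tan θᵢ.
Layer 1: θ = 6.30°; offset = 17.4·tan 6.30° = 1.921 m.
Layer 2: sin θ = 0.381·sin 6.3°/0.261 = 0.1602, θ = 9.22°; offset = 16.8·tan 9.22° = 2.726 m.
Layer 3: sin θ = 0.599·sin 6.3°/0.261 = 0.2518, θ = 14.59°; offset = 27.0·tan 14.59° = 7.026 m.
Layer 4: sin θ = 1.223·sin 6.3°/0.261 = 0.5142, θ = 30.94°; offset = 23.7·tan 30.94° = 14.209 m.
Summing the layer offsets gives 25.882 m.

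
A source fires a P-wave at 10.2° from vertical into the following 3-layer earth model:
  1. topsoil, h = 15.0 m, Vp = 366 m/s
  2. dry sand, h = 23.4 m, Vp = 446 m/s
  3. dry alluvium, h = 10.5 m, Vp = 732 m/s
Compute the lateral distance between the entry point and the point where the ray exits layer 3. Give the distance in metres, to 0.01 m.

11.85 m

p = sin θ₁/V₁ = sin 10.2°/366 = 4.8384e-04 s/m is conserved through the stack.
Layer 1: θ = 10.20°; offset = 15.0·tan 10.20° = 2.6989 m.
Layer 2: sin θ = p·446 = 0.2158 → θ = 12.46°; offset = 23.4·tan 12.46° = 5.1714 m.
Layer 3: sin θ = p·732 = 0.3542 → θ = 20.74°; offset = 10.5·tan 20.74° = 3.9765 m.
Σ offsets = 11.8468 m.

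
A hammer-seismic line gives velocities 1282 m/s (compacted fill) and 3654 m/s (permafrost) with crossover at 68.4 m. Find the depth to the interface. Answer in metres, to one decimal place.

23.7 m

h = (x_cross/2)·√((V₂−V₁)/(V₂+V₁)).
(V₂−V₁)/(V₂+V₁) = (3654−1282)/(3654+1282) = 0.4806; √ = 0.6932.
h = (68.4/2)·0.6932 = 23.71 m.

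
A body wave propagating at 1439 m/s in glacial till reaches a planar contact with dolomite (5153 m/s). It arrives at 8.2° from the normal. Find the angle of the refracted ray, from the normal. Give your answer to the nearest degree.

31°

Snell's law: sin θ₂ = (V₂/V₁)·sin θ₁ = (5153/1439)·sin 8.2° = 0.5107.
θ₂ = sin⁻¹(0.5107) = 30.71° (from vertical).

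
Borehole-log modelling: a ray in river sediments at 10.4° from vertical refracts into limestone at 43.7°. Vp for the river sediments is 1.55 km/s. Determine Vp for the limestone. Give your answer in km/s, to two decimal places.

5.93 km/s

Snell's law: sin 10.4°/V₁ = sin 43.7°/V₂.
V₂ = V₁·sin 43.7°/sin 10.4° = 1.55 × 3.8272 = 5.93 km/s.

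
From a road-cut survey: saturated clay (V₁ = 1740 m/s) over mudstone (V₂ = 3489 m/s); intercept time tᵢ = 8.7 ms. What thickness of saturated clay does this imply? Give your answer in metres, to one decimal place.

θ_c = arcsin(1740/3489) = 29.91°; cos θ_c = 0.8668.
tᵢ = 2h cos θ_c/V₁ ⇒ h = tᵢ·V₁/(2 cos θ_c) = 0.0087·1740/(2·0.8668) = 8.73 m.

8.7 m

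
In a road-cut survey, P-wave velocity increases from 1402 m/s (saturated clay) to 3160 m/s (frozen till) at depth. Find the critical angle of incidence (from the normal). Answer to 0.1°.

At critical incidence the refracted ray runs along the interface (θ₂ = 90°), so sin θ_c = V₁/V₂.
θ_c = arcsin(1402/3160) = arcsin 0.4437 = 26.34°.

26.3°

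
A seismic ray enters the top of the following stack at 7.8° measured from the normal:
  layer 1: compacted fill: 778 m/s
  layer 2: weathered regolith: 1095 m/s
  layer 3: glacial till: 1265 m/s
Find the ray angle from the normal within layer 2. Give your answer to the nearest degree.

Snell's law across each interface conserves sin θ / V, so sin θ_2 = V_2·sin θ₁/V₁.
sin θ_2 = 1095 × sin 7.8° / 778 = 0.1910.
θ_2 = arcsin 0.1910 = 11.01°.

11°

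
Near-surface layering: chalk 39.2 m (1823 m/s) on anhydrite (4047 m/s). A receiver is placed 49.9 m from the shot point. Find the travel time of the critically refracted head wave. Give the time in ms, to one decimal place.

50.7 ms

θ_c = arcsin(V₁/V₂) = arcsin(1823/4047) = 26.77°, cos θ_c = 0.8928.
Intercept time tᵢ = 2h cos θ_c / V₁ = 2·39.2·0.8928/1823 = 0.03840 s.
t = x/V₂ + tᵢ = 49.9/4047 + 0.03840 = 0.05073 s.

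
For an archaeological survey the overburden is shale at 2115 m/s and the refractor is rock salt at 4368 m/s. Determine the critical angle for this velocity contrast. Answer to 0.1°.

Critical incidence: sin θ_c = V₁/V₂ = 2115/4368 = 0.4842.
θ_c = arcsin 0.4842 = 28.96°.

29.0°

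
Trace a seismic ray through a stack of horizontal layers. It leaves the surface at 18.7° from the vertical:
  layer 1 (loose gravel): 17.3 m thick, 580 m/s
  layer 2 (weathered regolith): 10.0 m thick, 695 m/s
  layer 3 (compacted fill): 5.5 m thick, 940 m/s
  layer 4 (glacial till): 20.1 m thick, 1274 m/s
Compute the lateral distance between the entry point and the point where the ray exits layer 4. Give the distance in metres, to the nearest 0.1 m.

Ray parameter p = sin 18.7° / 580 m/s = 5.5278e-04 s/m.
Layer 1: θ = 18.70°; offset = 17.3·tan 18.70° = 5.856 m.
Layer 2: sin θ = p·695 = 0.3842 → θ = 22.59°; offset = 10.0·tan 22.59° = 4.161 m.
Layer 3: sin θ = p·940 = 0.5196 → θ = 31.31°; offset = 5.5·tan 31.31° = 3.345 m.
Layer 4: sin θ = p·1274 = 0.7042 → θ = 44.77°; offset = 20.1·tan 44.77° = 19.938 m.
Total horizontal offset = 33.300 m.

33.3 m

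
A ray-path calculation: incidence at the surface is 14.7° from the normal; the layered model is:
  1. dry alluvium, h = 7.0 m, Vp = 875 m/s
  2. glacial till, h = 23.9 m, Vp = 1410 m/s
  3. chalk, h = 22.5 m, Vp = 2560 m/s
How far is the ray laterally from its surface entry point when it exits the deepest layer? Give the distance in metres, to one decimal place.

37.5 m

Ray parameter p = sin 14.7° / 875 m/s = 2.9001e-04 s/m.
Layer 1: θ = 14.70°; offset = 7.0·tan 14.70° = 1.836 m.
Layer 2: sin θ = p·1410 = 0.4089 → θ = 24.14°; offset = 23.9·tan 24.14° = 10.709 m.
Layer 3: sin θ = p·2560 = 0.7424 → θ = 47.94°; offset = 22.5·tan 47.94° = 24.935 m.
Summing the layer offsets gives 37.480 m.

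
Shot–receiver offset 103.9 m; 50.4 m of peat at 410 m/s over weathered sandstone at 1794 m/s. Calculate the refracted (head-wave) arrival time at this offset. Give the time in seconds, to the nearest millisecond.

0.297 s

θ_c = arcsin(V₁/V₂) = arcsin(410/1794) = 13.21°, cos θ_c = 0.9735.
Intercept time tᵢ = 2h cos θ_c / V₁ = 2·50.4·0.9735/410 = 0.23935 s.
t = x/V₂ + tᵢ = 103.9/1794 + 0.23935 = 0.29726 s.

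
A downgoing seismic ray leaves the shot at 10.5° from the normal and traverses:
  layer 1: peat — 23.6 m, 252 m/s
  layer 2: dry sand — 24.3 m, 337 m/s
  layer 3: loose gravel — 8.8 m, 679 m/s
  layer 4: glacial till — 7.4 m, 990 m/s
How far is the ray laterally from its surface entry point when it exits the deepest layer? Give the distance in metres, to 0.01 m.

23.03 m

p = sin θ₁/V₁ = sin 10.5°/252 = 7.2316e-04 s/m is conserved through the stack.
Layer 1: θ = 10.50°; offset = 23.6·tan 10.50° = 4.3740 m.
Layer 2: sin θ = p·337 = 0.2437 → θ = 14.11°; offset = 24.3·tan 14.11° = 6.1061 m.
Layer 3: sin θ = p·679 = 0.4910 → θ = 29.41°; offset = 8.8·tan 29.41° = 4.9601 m.
Layer 4: sin θ = p·990 = 0.7159 → θ = 45.72°; offset = 7.4·tan 45.72° = 7.5881 m.
Total horizontal offset = 23.0284 m.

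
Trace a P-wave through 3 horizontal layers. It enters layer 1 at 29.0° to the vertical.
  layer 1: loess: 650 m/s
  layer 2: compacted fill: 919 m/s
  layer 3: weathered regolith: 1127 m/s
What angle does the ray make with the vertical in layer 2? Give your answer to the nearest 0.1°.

43.3°

Ray parameter p = sin 29.0° / 650 = 7.4586e-04 s/m.
sin θ_2 = p·V_2 = 7.4586e-04 × 919 = 0.6854.
θ_2 = arcsin 0.6854 = 43.27°.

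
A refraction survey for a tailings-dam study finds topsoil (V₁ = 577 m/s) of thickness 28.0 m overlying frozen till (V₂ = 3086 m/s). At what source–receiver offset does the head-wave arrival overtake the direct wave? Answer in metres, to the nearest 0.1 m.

67.7 m

θ_c = arcsin(577/3086) = 10.78°, so cos θ_c = 0.9824 and tᵢ = 2h cos θ_c/V₁ = 0.0953 s.
At crossover x/V₁ = x/V₂ + tᵢ ⇒ x = tᵢ/(1/V₁ − 1/V₂) = 0.09534/(1.7331e-03 − 3.2404e-04) = 67.66 m.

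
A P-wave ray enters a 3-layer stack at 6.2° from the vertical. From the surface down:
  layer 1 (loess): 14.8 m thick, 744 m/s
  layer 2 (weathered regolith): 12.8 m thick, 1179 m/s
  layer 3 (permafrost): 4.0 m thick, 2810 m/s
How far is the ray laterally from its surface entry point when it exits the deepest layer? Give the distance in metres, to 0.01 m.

Ray parameter p = sin 6.2° / 744 m/s = 1.4516e-04 s/m.
Layer 1: θ = 6.20°; offset = 14.8·tan 6.20° = 1.6078 m.
Layer 2: sin θ = p·1179 = 0.1711 → θ = 9.85°; offset = 12.8·tan 9.85° = 2.2234 m.
Layer 3: sin θ = p·2810 = 0.4079 → θ = 24.07°; offset = 4.0·tan 24.07° = 1.7870 m.
Σ offsets = 5.6183 m.

5.62 m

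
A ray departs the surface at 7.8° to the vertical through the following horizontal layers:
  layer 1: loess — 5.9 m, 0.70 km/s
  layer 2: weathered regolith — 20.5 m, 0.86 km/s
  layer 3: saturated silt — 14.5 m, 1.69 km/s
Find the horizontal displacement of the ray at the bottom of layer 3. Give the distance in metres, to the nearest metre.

9 m

Apply Snell's law at each interface; in layer i the horizontal offset is hᵢ·tan θᵢ.
Layer 1: θ = 7.80°; offset = 5.9·tan 7.80° = 0.808 m.
Layer 2: sin θ = 0.86·sin 7.8°/0.70 = 0.1667, θ = 9.60°; offset = 20.5·tan 9.60° = 3.467 m.
Layer 3: sin θ = 1.69·sin 7.8°/0.70 = 0.3277, θ = 19.13°; offset = 14.5·tan 19.13° = 5.029 m.
Summing the layer offsets gives 9.303 m.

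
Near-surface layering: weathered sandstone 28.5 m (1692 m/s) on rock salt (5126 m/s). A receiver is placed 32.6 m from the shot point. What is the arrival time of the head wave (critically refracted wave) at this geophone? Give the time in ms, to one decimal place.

θ_c = arcsin(V₁/V₂) = arcsin(1692/5126) = 19.27°, cos θ_c = 0.9440.
Intercept time tᵢ = 2h cos θ_c / V₁ = 2·28.5·0.9440/1692 = 0.03180 s.
t = x/V₂ + tᵢ = 32.6/5126 + 0.03180 = 0.03816 s.

38.2 ms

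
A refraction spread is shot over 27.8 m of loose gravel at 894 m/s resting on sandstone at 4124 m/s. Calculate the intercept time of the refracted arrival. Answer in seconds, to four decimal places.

0.0607 s

θ_c = arcsin(V₁/V₂) = arcsin(894/4124) = 12.52°; cos θ_c = 0.9762.
tᵢ = 2h·cos θ_c / V₁ = 2·27.8·0.9762 / 894 = 0.06071 s.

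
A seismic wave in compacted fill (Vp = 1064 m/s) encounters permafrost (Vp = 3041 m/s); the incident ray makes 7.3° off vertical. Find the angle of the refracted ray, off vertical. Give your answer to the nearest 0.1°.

21.3°

sin θ₁/V₁ = sin θ₂/V₂ ⇒ sin θ₂ = 3041·sin 7.3°/1064 = 3041·0.1271/1064 = 0.3632.
θ₂ = arcsin 0.3632 = 21.29° from the normal.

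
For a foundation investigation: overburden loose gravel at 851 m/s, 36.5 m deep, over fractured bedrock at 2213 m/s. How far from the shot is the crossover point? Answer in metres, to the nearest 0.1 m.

θ_c = arcsin(851/2213) = 22.62°, so cos θ_c = 0.9231 and tᵢ = 2h cos θ_c/V₁ = 0.0792 s.
At crossover x/V₁ = x/V₂ + tᵢ ⇒ x = tᵢ/(1/V₁ − 1/V₂) = 0.07919/(1.1751e-03 − 4.5188e-04) = 109.49 m.

109.5 m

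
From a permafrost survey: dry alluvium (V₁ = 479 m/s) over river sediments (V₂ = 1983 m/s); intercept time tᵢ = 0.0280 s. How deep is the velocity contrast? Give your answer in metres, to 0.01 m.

6.91 m

h = tᵢ·V₁·V₂ / (2·√(V₂²−V₁²)).
√(V₂²−V₁²) = √(1983² − 479²) = 1924.3 m/s.
h = 0.028 s × 479 × 1983 / (2 × 1924.3) = 6.91 m.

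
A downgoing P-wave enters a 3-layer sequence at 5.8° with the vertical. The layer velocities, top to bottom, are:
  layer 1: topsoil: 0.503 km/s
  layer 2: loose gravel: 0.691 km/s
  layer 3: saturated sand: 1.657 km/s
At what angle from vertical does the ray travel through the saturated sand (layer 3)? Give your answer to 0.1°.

Ray parameter p = sin 5.8° / 0.503 = 2.0091e-01 s/km.
sin θ_3 = p·V_3 = 2.0091e-01 × 1.657 = 0.3329.
θ_3 = arcsin 0.3329 = 19.45°.

19.4°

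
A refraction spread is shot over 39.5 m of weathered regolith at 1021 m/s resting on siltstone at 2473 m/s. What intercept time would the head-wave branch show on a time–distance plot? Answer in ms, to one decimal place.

70.5 ms

θ_c = arcsin(V₁/V₂) = arcsin(1021/2473) = 24.38°; cos θ_c = 0.9108.
tᵢ = 2h·cos θ_c / V₁ = 2·39.5·0.9108 / 1021 = 0.07047 s.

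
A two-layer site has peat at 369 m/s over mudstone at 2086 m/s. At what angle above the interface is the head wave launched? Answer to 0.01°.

79.81°

At critical incidence the refracted ray runs along the interface (θ₂ = 90°), so sin θ_c = V₁/V₂.
θ_c = arcsin(369/2086) = arcsin 0.1769 = 10.19°.
Measured from the interface: 90° − 10.19° = 79.81°.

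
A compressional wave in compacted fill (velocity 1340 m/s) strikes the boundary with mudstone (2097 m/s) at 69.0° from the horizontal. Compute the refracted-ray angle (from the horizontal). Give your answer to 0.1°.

55.9°

Angle from the normal: 90° − 69.0° = 21.0°.
sin θ₁/V₁ = sin θ₂/V₂ ⇒ sin θ₂ = 2097·sin 21.0°/1340 = 2097·0.3584/1340 = 0.5608.
θ₂ = sin⁻¹(0.5608) = 34.11° (from vertical).
From the interface: 90° − 34.11° = 55.89°.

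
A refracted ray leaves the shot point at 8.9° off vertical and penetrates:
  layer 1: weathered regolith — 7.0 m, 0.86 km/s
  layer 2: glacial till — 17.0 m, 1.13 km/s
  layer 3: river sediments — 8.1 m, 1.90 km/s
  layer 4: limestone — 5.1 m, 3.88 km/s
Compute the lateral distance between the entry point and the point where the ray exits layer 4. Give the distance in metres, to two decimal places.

Apply Snell's law at each interface; in layer i the horizontal offset is hᵢ·tan θᵢ.
Layer 1: θ = 8.90°; offset = 7.0·tan 8.90° = 1.0962 m.
Layer 2: sin θ = 1.13·sin 8.9°/0.86 = 0.2033, θ = 11.73°; offset = 17.0·tan 11.73° = 3.5295 m.
Layer 3: sin θ = 1.90·sin 8.9°/0.86 = 0.3418, θ = 19.99°; offset = 8.1·tan 19.99° = 2.9460 m.
Layer 4: sin θ = 3.88·sin 8.9°/0.86 = 0.6980, θ = 44.27°; offset = 5.1·tan 44.27° = 4.9710 m.
Summing the layer offsets gives 12.5427 m.

12.54 m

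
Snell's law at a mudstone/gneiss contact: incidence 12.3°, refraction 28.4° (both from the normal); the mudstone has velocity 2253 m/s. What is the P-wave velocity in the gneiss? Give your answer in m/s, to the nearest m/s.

Snell's law: sin 12.3°/V₁ = sin 28.4°/V₂.
V₂ = V₁·sin 28.4°/sin 12.3° = 2253 × 2.2327 = 5030.18 m/s.

5030 m/s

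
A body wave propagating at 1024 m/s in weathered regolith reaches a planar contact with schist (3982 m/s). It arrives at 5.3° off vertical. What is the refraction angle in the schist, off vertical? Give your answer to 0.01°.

sin θ₁/V₁ = sin θ₂/V₂ ⇒ sin θ₂ = 3982·sin 5.3°/1024 = 3982·0.0924/1024 = 0.3592.
θ₂ = arcsin 0.3592 = 21.05° from the normal.

21.05°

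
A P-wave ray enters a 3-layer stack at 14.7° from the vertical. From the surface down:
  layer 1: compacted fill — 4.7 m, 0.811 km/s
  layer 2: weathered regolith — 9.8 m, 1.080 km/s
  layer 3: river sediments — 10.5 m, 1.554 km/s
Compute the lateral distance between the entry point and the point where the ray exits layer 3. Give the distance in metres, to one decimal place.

p = sin θ₁/V₁ = sin 14.7°/0.811 = 3.1290e-01 s/km is conserved through the stack.
Layer 1: θ = 14.70°; offset = 4.7·tan 14.70° = 1.233 m.
Layer 2: sin θ = p·1.080 = 0.3379 → θ = 19.75°; offset = 9.8·tan 19.75° = 3.519 m.
Layer 3: sin θ = p·1.554 = 0.4862 → θ = 29.09°; offset = 10.5·tan 29.09° = 5.843 m.
Σ offsets = 10.594 m.

10.6 m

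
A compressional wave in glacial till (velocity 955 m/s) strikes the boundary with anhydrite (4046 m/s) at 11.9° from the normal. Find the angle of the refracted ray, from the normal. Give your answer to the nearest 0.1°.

60.9°

sin θ₁/V₁ = sin θ₂/V₂ ⇒ sin θ₂ = 4046·sin 11.9°/955 = 4046·0.2062/955 = 0.8736.
θ₂ = arcsin 0.8736 = 60.88° from the normal.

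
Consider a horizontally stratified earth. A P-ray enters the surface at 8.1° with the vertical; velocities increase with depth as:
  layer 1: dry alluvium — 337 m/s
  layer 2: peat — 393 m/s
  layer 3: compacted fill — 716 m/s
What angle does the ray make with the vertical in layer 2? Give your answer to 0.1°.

Snell's law across each interface conserves sin θ / V, so sin θ_2 = V_2·sin θ₁/V₁.
sin θ_2 = 393 × sin 8.1° / 337 = 0.1643.
θ_2 = arcsin 0.1643 = 9.46°.

9.5°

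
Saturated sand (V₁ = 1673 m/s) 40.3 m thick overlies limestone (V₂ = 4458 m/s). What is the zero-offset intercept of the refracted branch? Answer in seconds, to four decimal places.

θ_c = arcsin(V₁/V₂) = arcsin(1673/4458) = 22.04°; cos θ_c = 0.9269.
tᵢ = 2h·cos θ_c / V₁ = 2·40.3·0.9269 / 1673 = 0.04466 s.

0.0447 s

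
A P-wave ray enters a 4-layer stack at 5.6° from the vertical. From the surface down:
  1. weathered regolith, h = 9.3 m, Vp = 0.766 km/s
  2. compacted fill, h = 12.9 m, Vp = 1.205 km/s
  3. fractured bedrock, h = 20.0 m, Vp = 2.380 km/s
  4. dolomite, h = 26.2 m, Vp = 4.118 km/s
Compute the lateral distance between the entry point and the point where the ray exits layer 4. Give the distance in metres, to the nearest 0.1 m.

25.4 m

Apply Snell's law at each interface; in layer i the horizontal offset is hᵢ·tan θᵢ.
Layer 1: θ = 5.60°; offset = 9.3·tan 5.60° = 0.912 m.
Layer 2: sin θ = 1.205·sin 5.6°/0.766 = 0.1535, θ = 8.83°; offset = 12.9·tan 8.83° = 2.004 m.
Layer 3: sin θ = 2.380·sin 5.6°/0.766 = 0.3032, θ = 17.65°; offset = 20.0·tan 17.65° = 6.363 m.
Layer 4: sin θ = 4.118·sin 5.6°/0.766 = 0.5246, θ = 31.64°; offset = 26.2·tan 31.64° = 16.145 m.
Total horizontal offset = 25.424 m.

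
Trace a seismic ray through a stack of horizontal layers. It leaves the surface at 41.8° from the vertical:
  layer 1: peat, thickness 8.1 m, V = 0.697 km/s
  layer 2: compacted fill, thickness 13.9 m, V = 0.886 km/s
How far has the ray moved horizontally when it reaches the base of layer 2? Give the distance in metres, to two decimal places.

29.41 m

Apply Snell's law at each interface; in layer i the horizontal offset is hᵢ·tan θᵢ.
Layer 1: θ = 41.80°; offset = 8.1·tan 41.80° = 7.2422 m.
Layer 2: sin θ = 0.886·sin 41.8°/0.697 = 0.8473, θ = 57.92°; offset = 13.9·tan 57.92° = 22.1723 m.
Total horizontal offset = 29.4145 m.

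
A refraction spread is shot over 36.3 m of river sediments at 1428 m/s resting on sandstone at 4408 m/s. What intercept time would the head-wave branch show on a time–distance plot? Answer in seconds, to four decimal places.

0.0481 s

θ_c = arcsin(V₁/V₂) = arcsin(1428/4408) = 18.90°; cos θ_c = 0.9461.
tᵢ = 2h·cos θ_c / V₁ = 2·36.3·0.9461 / 1428 = 0.04810 s.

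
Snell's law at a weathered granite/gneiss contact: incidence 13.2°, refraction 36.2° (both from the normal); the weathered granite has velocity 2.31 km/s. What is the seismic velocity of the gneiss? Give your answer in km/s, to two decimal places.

sin 13.2° = 0.2284; sin 36.2° = 0.5906.
V₂ = V₁·(sin θ₂/sin θ₁) = 2.31·(0.5906/0.2284) = 5.97 km/s.

5.97 km/s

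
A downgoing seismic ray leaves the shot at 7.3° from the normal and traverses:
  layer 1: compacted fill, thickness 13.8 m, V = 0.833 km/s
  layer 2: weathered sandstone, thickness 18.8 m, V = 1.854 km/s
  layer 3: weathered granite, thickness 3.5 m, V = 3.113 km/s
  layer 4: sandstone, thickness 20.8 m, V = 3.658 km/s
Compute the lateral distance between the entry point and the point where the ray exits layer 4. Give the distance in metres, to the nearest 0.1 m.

23.2 m

Apply Snell's law at each interface; in layer i the horizontal offset is hᵢ·tan θᵢ.
Layer 1: θ = 7.30°; offset = 13.8·tan 7.30° = 1.768 m.
Layer 2: sin θ = 1.854·sin 7.3°/0.833 = 0.2828, θ = 16.43°; offset = 18.8·tan 16.43° = 5.543 m.
Layer 3: sin θ = 3.113·sin 7.3°/0.833 = 0.4749, θ = 28.35°; offset = 3.5·tan 28.35° = 1.888 m.
Layer 4: sin θ = 3.658·sin 7.3°/0.833 = 0.5580, θ = 33.92°; offset = 20.8·tan 33.92° = 13.986 m.
Total horizontal offset = 23.185 m.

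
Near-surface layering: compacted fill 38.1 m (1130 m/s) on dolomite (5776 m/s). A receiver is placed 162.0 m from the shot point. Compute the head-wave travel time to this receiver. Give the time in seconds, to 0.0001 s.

0.0942 s

θ_c = arcsin(V₁/V₂) = arcsin(1130/5776) = 11.28°, cos θ_c = 0.9807.
Intercept time tᵢ = 2h cos θ_c / V₁ = 2·38.1·0.9807/1130 = 0.06613 s.
t = x/V₂ + tᵢ = 162.0/5776 + 0.06613 = 0.09418 s.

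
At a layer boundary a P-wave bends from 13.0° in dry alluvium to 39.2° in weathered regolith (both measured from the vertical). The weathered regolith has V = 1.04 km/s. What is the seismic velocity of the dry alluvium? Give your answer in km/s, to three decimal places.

0.370 km/s

sin 13.0° = 0.2250; sin 39.2° = 0.6320.
V₁ = V₂·(sin θ₁/sin θ₂) = 1.04·(0.2250/0.6320) = 0.370 km/s.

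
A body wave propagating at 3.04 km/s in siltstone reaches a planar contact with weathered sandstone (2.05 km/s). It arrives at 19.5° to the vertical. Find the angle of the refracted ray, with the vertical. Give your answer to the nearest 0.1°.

13.0°

Snell's law: sin θ₂ = (V₂/V₁)·sin θ₁ = (2.05/3.04)·sin 19.5° = 0.2251.
θ₂ = sin⁻¹(0.2251) = 13.01° (from vertical).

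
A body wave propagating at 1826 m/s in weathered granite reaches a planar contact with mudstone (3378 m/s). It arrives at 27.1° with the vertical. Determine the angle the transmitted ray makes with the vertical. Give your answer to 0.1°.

sin θ₁/V₁ = sin θ₂/V₂ ⇒ sin θ₂ = 3378·sin 27.1°/1826 = 3378·0.4555/1826 = 0.8427.
θ₂ = sin⁻¹(0.8427) = 57.43° (from vertical).

57.4°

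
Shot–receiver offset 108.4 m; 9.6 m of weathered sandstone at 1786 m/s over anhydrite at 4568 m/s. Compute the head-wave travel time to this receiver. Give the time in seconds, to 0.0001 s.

0.0336 s

t = x/V₂ + 2h·√(V₂²−V₁²)/(V₁V₂).
√(V₂²−V₁²) = √(4568²−1786²) = 4204.4 m/s; delay term = 2·9.6·4204.4/(1786·4568) = 0.00989 s.
t = 108.4/4568 + 0.00989 = 0.03362 s.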